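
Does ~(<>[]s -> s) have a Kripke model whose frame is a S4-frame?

1. ~(<>[]s -> s), w0
2. <>[]s, w0
3. ~s, w0
4. []s, w1
5. s, w1
Accessibility: w0Rw0, w0Rw1, w1Rw1

Satisfiable (open branch found)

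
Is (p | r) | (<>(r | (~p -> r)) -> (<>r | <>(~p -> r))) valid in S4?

Tableau for the negation ~((p | r) | (<>(r | (~p -> r)) -> (<>r | <>(~p -> r)))):
1. ~((p | r) | (<>(r | (~p -> r)) -> (<>r | <>(~p -> r)))), u
2. ~(p | r), u   [~|-rule on 1]
3. ~(<>(r | (~p -> r)) -> (<>r | <>(~p -> r))), u   [~|-rule on 1]
4. ~p, u   [~|-rule on 2]
5. ~r, u   [~|-rule on 2]
6. <>(r | (~p -> r)), u   [~->-rule on 3]
7. ~(<>r | <>(~p -> r)), u   [~->-rule on 3]
8. ~<>r, u   [~|-rule on 7]
9. ~<>(~p -> r), u   [~|-rule on 7]
10. ~(~p -> r), u   [~<>-rule on 9 via uRu]
11. r | (~p -> r), v   [<>-rule on 6: fresh world v, uRv]
12. ~r, v   [~<>-rule on 8 via uRv]
13. ~(~p -> r), v   [~<>-rule on 9 via uRv]
14. ~p, v   [~->-rule on 13]
15. ~p -> r, v   [|-rule on 11 (branches; this branch)]
16. r, v   [->-rule on 15 (branches; this branch)]
Accessibility: uRu, uRv, vRv
Branch closes: r and ~r both at v.
Every branch of the negation's tableau closes; the branch above is one of them.

Valid in S4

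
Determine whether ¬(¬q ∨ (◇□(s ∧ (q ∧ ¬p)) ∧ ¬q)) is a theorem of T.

No, not valid

Tableau for the negation ¬q ∨ (◇□(s ∧ (q ∧ ¬p)) ∧ ¬q):
1. ¬q ∨ (◇□(s ∧ (q ∧ ¬p)) ∧ ¬q), 0
2. ◇□(s ∧ (q ∧ ¬p)) ∧ ¬q, 0   [∨-rule on 1 (branches; this branch)]
3. ◇□(s ∧ (q ∧ ¬p)), 0   [∧-rule on 2]
4. ¬q, 0   [∧-rule on 2]
5. □(s ∧ (q ∧ ¬p)), 1   [◇-rule on 3: fresh world 1, 0R1]
6. s ∧ (q ∧ ¬p), 1   [□-rule on 5 via 1R1]
7. s, 1   [∧-rule on 6]
8. q ∧ ¬p, 1   [∧-rule on 6]
9. q, 1   [∧-rule on 8]
10. ¬p, 1   [∧-rule on 8]
Accessibility: 0R0, 0R1, 1R1
The negation has an open branch (countermodel exists).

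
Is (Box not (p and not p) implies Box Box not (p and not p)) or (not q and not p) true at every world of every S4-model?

Tableau for the negation not ((Box not (p and not p) implies Box Box not (p and not p)) or (not q and not p)):
1. not ((Box not (p and not p) implies Box Box not (p and not p)) or (not q and not p)), u
2. not (Box not (p and not p) implies Box Box not (p and not p)), u   [neg-or-rule on 1]
3. not (not q and not p), u   [neg-or-rule on 1]
4. Box not (p and not p), u   [neg-implies-rule on 2]
5. not Box Box not (p and not p), u   [neg-implies-rule on 2]
6. not (p and not p), u   [Box-rule on 4 via uRu]
7. p, u   [neg-and-rule on 3 (branches; this branch)]
8. not Box not (p and not p), v   [neg-Box-rule on 5: fresh world v, uRv]
9. not (p and not p), v   [Box-rule on 4 via uRv]
10. p, v   [neg-and-rule on 9 (branches; this branch)]
11. p and not p, w   [neg-Box-rule on 8: fresh world w, vRw]
12. p, w   [and-rule on 11]
13. not p, w   [and-rule on 11]
Accessibility: uRu, uRv, uRw, vRv, vRw, wRw
Branch closes: p and not p both at w.
Every branch of the negation's tableau closes; the branch above is one of them.

Yes, valid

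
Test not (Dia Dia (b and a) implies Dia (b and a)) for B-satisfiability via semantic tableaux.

Satisfiable

1. not (Dia Dia (b and a) implies Dia (b and a)), 0
2. Dia Dia (b and a), 0
3. not Dia (b and a), 0
4. not (b and a), 0
5. not a, 0
6. Dia (b and a), 1
7. not (b and a), 1
8. not a, 1
9. b and a, 2
10. b, 2
11. a, 2
Accessibility: 0R0, 0R1, 1R0, 1R1, 1R2, 2R1, 2R2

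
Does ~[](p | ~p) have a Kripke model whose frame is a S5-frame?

1. ~[](p | ~p), w0
2. ~(p | ~p), w1
3. ~p, w1
4. p, w1
Accessibility: w0Rw0, w0Rw1, w1Rw0, w1Rw1
Branch closes: p and ~p both at w1.
(One branch shown.) All branches close.

Unsatisfiable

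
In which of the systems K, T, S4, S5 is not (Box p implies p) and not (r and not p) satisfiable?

K

K-tableau for the formula:
1. not (Box p implies p) and not (r and not p), w0
2. not (Box p implies p), w0
3. not (r and not p), w0
4. Box p, w0
5. not p, w0
6. not r, w0
Complete open branch: satisfiable in K.
T-tableau for the formula:
1. not (Box p implies p) and not (r and not p), w0
2. not (Box p implies p), w0
3. not (r and not p), w0
4. Box p, w0
5. not p, w0
6. p, w0
Accessibility: w0Rw0
Branch closes: p and not p both at w0.
Every branch closes (one shown): unsatisfiable in T, hence also in S4, S5 (every S4/S5-frame is a T-frame).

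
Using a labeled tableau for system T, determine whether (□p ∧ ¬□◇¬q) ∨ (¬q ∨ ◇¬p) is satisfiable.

Satisfiable

1. (□p ∧ ¬□◇¬q) ∨ (¬q ∨ ◇¬p), w0
2. ¬q ∨ ◇¬p, w0
3. ◇¬p, w0
4. ¬p, w1
Accessibility: w0Rw0, w0Rw1, w1Rw1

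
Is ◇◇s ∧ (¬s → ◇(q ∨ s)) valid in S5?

Invalid (countermodel exists)

Tableau for the negation ¬(◇◇s ∧ (¬s → ◇(q ∨ s))):
1. ¬(◇◇s ∧ (¬s → ◇(q ∨ s))), u
2. ¬(¬s → ◇(q ∨ s)), u
3. ¬s, u
4. ¬◇(q ∨ s), u
5. ¬(q ∨ s), u
6. ¬q, u
Accessibility: uRu
The negation has an open branch (countermodel exists).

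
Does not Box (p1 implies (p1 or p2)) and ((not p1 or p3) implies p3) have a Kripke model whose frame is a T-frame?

1. not Box (p1 implies (p1 or p2)) and ((not p1 or p3) implies p3), u
2. not Box (p1 implies (p1 or p2)), u
3. (not p1 or p3) implies p3, u
4. not (not p1 or p3), u
5. p1, u
6. not p3, u
7. not (p1 implies (p1 or p2)), v
8. p1, v
9. not (p1 or p2), v
10. not p1, v
11. not p2, v
Accessibility: uRu, uRv, vRv
Branch closes: p1 and not p1 both at v.
All branches of the tableau close; one closing branch shown above.

Unsatisfiable (every branch closes)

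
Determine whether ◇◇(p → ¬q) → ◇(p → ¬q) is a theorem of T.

Not valid

Tableau for the negation ¬(◇◇(p → ¬q) → ◇(p → ¬q)):
1. ¬(◇◇(p → ¬q) → ◇(p → ¬q)), 0
2. ◇◇(p → ¬q), 0
3. ¬◇(p → ¬q), 0
4. ¬(p → ¬q), 0
5. p, 0
6. q, 0
7. ◇(p → ¬q), 1
8. ¬(p → ¬q), 1
9. p, 1
10. q, 1
11. p → ¬q, 2
12. ¬q, 2
Accessibility: 0R0, 0R1, 1R1, 1R2, 2R2
The negation has an open branch (countermodel exists).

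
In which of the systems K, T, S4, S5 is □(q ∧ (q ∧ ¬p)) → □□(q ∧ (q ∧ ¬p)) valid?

S4, S5

T-tableau for the negation ¬(□(q ∧ (q ∧ ¬p)) → □□(q ∧ (q ∧ ¬p))):
1. ¬(□(q ∧ (q ∧ ¬p)) → □□(q ∧ (q ∧ ¬p))), u
2. □(q ∧ (q ∧ ¬p)), u
3. ¬□□(q ∧ (q ∧ ¬p)), u
4. q ∧ (q ∧ ¬p), u
5. q, u
6. q ∧ ¬p, u
7. ¬p, u
8. ¬□(q ∧ (q ∧ ¬p)), v
9. q ∧ (q ∧ ¬p), v
10. q, v
11. q ∧ ¬p, v
12. ¬p, v
13. ¬(q ∧ (q ∧ ¬p)), w
14. ¬(q ∧ ¬p), w
15. p, w
Accessibility: uRu, uRv, vRv, vRw, wRw
Complete open branch: countermodel on a T-frame, so not valid in T, nor in K (the same frame is also a K-frame).
S4-tableau for the negation ¬(□(q ∧ (q ∧ ¬p)) → □□(q ∧ (q ∧ ¬p))):
1. ¬(□(q ∧ (q ∧ ¬p)) → □□(q ∧ (q ∧ ¬p))), u
2. □(q ∧ (q ∧ ¬p)), u
3. ¬□□(q ∧ (q ∧ ¬p)), u
4. q ∧ (q ∧ ¬p), u
5. q, u
6. q ∧ ¬p, u
7. ¬p, u
8. ¬□(q ∧ (q ∧ ¬p)), v
9. q ∧ (q ∧ ¬p), v
10. q, v
11. q ∧ ¬p, v
12. ¬p, v
13. ¬(q ∧ (q ∧ ¬p)), w
14. q ∧ (q ∧ ¬p), w
15. q, w
16. q ∧ ¬p, w
17. ¬p, w
18. ¬(q ∧ ¬p), w
19. p, w
Accessibility: uRu, uRv, uRw, vRv, vRw, wRw
Branch closes: p and ¬p both at w.
Every branch closes (one shown): valid in S4, hence also in S5 (every theorem of S4 is a theorem of S5).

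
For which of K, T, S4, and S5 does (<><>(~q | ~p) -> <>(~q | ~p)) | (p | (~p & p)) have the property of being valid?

T, S4, S5

T-tableau for the negation ~((<><>(~q | ~p) -> <>(~q | ~p)) | (p | (~p & p))):
1. ~((<><>(~q | ~p) -> <>(~q | ~p)) | (p | (~p & p))), w0
2. ~(<><>(~q | ~p) -> <>(~q | ~p)), w0
3. ~(p | (~p & p)), w0
4. <><>(~q | ~p), w0
5. ~<>(~q | ~p), w0
6. ~p, w0
7. ~(~p & p), w0
8. ~(~q | ~p), w0
9. q, w0
10. p, w0
Accessibility: w0Rw0
Branch closes: p and ~p both at w0.
Every branch closes (one shown): valid in T, hence also in S4, S5 (every theorem of T is a theorem of S4 and S5).
K-tableau for the negation ~((<><>(~q | ~p) -> <>(~q | ~p)) | (p | (~p & p))):
1. ~((<><>(~q | ~p) -> <>(~q | ~p)) | (p | (~p & p))), w0
2. ~(<><>(~q | ~p) -> <>(~q | ~p)), w0
3. ~(p | (~p & p)), w0
4. <><>(~q | ~p), w0
5. ~<>(~q | ~p), w0
6. ~p, w0
7. ~(~p & p), w0
8. <>(~q | ~p), w1
9. ~(~q | ~p), w1
10. q, w1
11. p, w1
12. ~q | ~p, w2
13. ~p, w2
Accessibility: w0Rw1, w1Rw2
Complete open branch: countermodel on a K-frame, so not valid in K.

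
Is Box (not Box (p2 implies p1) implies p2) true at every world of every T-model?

Tableau for the negation not Box (not Box (p2 implies p1) implies p2):
1. not Box (not Box (p2 implies p1) implies p2), 0
2. not (not Box (p2 implies p1) implies p2), 1
3. not Box (p2 implies p1), 1
4. not p2, 1
5. not (p2 implies p1), 2
6. p2, 2
7. not p1, 2
Accessibility: 0R0, 0R1, 1R1, 1R2, 2R2
The negation has an open branch (countermodel exists).

No, not valid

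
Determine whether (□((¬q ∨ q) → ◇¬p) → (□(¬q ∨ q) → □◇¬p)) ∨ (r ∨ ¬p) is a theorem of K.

Valid

Tableau for the negation ¬((□((¬q ∨ q) → ◇¬p) → (□(¬q ∨ q) → □◇¬p)) ∨ (r ∨ ¬p)):
1. ¬((□((¬q ∨ q) → ◇¬p) → (□(¬q ∨ q) → □◇¬p)) ∨ (r ∨ ¬p)), w0
2. ¬(□((¬q ∨ q) → ◇¬p) → (□(¬q ∨ q) → □◇¬p)), w0   [¬∨-rule on 1]
3. ¬(r ∨ ¬p), w0   [¬∨-rule on 1]
4. □((¬q ∨ q) → ◇¬p), w0   [¬→-rule on 2]
5. ¬(□(¬q ∨ q) → □◇¬p), w0   [¬→-rule on 2]
6. ¬r, w0   [¬∨-rule on 3]
7. p, w0   [¬∨-rule on 3]
8. □(¬q ∨ q), w0   [¬→-rule on 5]
9. ¬□◇¬p, w0   [¬→-rule on 5]
10. ¬◇¬p, w1   [¬□-rule on 9: fresh world w1, w0Rw1]
11. (¬q ∨ q) → ◇¬p, w1   [□-rule on 4 via w0Rw1]
12. ¬q ∨ q, w1   [□-rule on 8 via w0Rw1]
13. ◇¬p, w1   [→-rule on 11 (branches; this branch)]
14. q, w1   [∨-rule on 12 (branches; this branch)]
15. ¬p, w2   [◇-rule on 13: fresh world w2, w1Rw2]
16. p, w2   [¬◇-rule on 10 via w1Rw2]
Accessibility: w0Rw1, w1Rw2
Branch closes: p and ¬p both at w2.
Every branch of the negation's tableau closes; the branch above is one of them.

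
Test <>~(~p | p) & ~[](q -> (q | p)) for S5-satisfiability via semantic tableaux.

Unsatisfiable

1. <>~(~p | p) & ~[](q -> (q | p)), w0
2. <>~(~p | p), w0
3. ~[](q -> (q | p)), w0
4. ~(~p | p), w1
5. p, w1
6. ~p, w1
Accessibility: w0Rw0, w0Rw1, w1Rw0, w1Rw1
Branch closes: p and ~p both at w1.
All branches of the tableau close; one closing branch shown above.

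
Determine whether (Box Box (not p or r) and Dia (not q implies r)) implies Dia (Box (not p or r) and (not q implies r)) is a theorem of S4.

Valid

Tableau for the negation not ((Box Box (not p or r) and Dia (not q implies r)) implies Dia (Box (not p or r) and (not q implies r))):
1. not ((Box Box (not p or r) and Dia (not q implies r)) implies Dia (Box (not p or r) and (not q implies r))), 0
2. Box Box (not p or r) and Dia (not q implies r), 0
3. not Dia (Box (not p or r) and (not q implies r)), 0
4. Box Box (not p or r), 0
5. Dia (not q implies r), 0
6. not (Box (not p or r) and (not q implies r)), 0
7. Box (not p or r), 0
8. not p or r, 0
9. not (not q implies r), 0
10. not q, 0
11. not r, 0
12. not p, 0
13. not q implies r, 1
14. not (Box (not p or r) and (not q implies r)), 1
15. Box (not p or r), 1
16. not p or r, 1
17. r, 1
18. not Box (not p or r), 1
19. not (not p or r), 2
20. p, 2
21. not r, 2
22. not (Box (not p or r) and (not q implies r)), 2
23. Box (not p or r), 2
24. not p or r, 2
25. not (not q implies r), 2
26. not q, 2
27. r, 2
Accessibility: 0R0, 0R1, 0R2, 1R1, 1R2, 2R2
Branch closes: r and not r both at 2.
Every branch of the negation's tableau closes; the branch above is one of them.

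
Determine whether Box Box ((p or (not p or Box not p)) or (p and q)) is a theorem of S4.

Tableau for the negation not Box Box ((p or (not p or Box not p)) or (p and q)):
1. not Box Box ((p or (not p or Box not p)) or (p and q)), w0
2. not Box ((p or (not p or Box not p)) or (p and q)), w1
3. not ((p or (not p or Box not p)) or (p and q)), w2
4. not (p or (not p or Box not p)), w2
5. not (p and q), w2
6. not p, w2
7. not (not p or Box not p), w2
8. p, w2
9. not Box not p, w2
Accessibility: w0Rw0, w0Rw1, w0Rw2, w1Rw1, w1Rw2, w2Rw2
Branch closes: p and not p both at w2.
All branches of the negation close; one closing branch shown above.

Yes, valid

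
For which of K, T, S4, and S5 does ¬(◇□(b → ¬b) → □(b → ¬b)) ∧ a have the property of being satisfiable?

S5-tableau for the formula:
1. ¬(◇□(b → ¬b) → □(b → ¬b)) ∧ a, w0
2. ¬(◇□(b → ¬b) → □(b → ¬b)), w0
3. a, w0
4. ◇□(b → ¬b), w0
5. ¬□(b → ¬b), w0
6. □(b → ¬b), w1
7. b → ¬b, w0
8. b → ¬b, w1
9. ¬b, w0
10. ¬b, w1
11. ¬(b → ¬b), w2
12. b, w2
13. b → ¬b, w2
14. ¬b, w2
Accessibility: w0Rw0, w0Rw1, w0Rw2, w1Rw0, w1Rw1, w1Rw2, w2Rw0, w2Rw1, w2Rw2
Branch closes: b and ¬b both at w2.
Every branch closes (one shown): unsatisfiable in S5.
S4-tableau for the formula:
1. ¬(◇□(b → ¬b) → □(b → ¬b)) ∧ a, w0
2. ¬(◇□(b → ¬b) → □(b → ¬b)), w0
3. a, w0
4. ◇□(b → ¬b), w0
5. ¬□(b → ¬b), w0
6. □(b → ¬b), w1
7. b → ¬b, w1
8. ¬b, w1
9. ¬(b → ¬b), w2
10. b, w2
Accessibility: w0Rw0, w0Rw1, w0Rw2, w1Rw1, w2Rw2
Complete open branch: satisfiable in S4, hence also in K, T (this S4-model is also a K-model and a T-model).

K, T, S4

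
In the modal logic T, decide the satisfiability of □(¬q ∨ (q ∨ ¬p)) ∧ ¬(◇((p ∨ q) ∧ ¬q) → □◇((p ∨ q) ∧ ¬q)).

1. □(¬q ∨ (q ∨ ¬p)) ∧ ¬(◇((p ∨ q) ∧ ¬q) → □◇((p ∨ q) ∧ ¬q)), 0
2. □(¬q ∨ (q ∨ ¬p)), 0
3. ¬(◇((p ∨ q) ∧ ¬q) → □◇((p ∨ q) ∧ ¬q)), 0
4. ◇((p ∨ q) ∧ ¬q), 0
5. ¬□◇((p ∨ q) ∧ ¬q), 0
6. ¬q ∨ (q ∨ ¬p), 0
7. q ∨ ¬p, 0
8. ¬p, 0
9. (p ∨ q) ∧ ¬q, 1
10. p ∨ q, 1
11. ¬q, 1
12. ¬q ∨ (q ∨ ¬p), 1
13. p, 1
14. ¬◇((p ∨ q) ∧ ¬q), 2
15. ¬q ∨ (q ∨ ¬p), 2
16. ¬((p ∨ q) ∧ ¬q), 2
17. q ∨ ¬p, 2
18. q, 2
19. ¬p, 2
Accessibility: 0R0, 0R1, 0R2, 1R1, 2R2

Satisfiable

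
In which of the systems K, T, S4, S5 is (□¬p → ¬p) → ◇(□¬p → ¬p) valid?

K-tableau for the negation ¬((□¬p → ¬p) → ◇(□¬p → ¬p)):
1. ¬((□¬p → ¬p) → ◇(□¬p → ¬p)), u
2. □¬p → ¬p, u
3. ¬◇(□¬p → ¬p), u
4. ¬p, u
Complete open branch: countermodel on a K-frame, so not valid in K.
T-tableau for the negation ¬((□¬p → ¬p) → ◇(□¬p → ¬p)):
1. ¬((□¬p → ¬p) → ◇(□¬p → ¬p)), u
2. □¬p → ¬p, u
3. ¬◇(□¬p → ¬p), u
4. ¬(□¬p → ¬p), u
5. □¬p, u
6. p, u
7. ¬p, u
Accessibility: uRu
Branch closes: p and ¬p both at u.
Every branch closes (one shown): valid in T, hence also in S4, S5 (every theorem of T is a theorem of S4 and S5).

T, S4, S5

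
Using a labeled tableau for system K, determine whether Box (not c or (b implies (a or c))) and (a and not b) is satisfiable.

Satisfiable (open branch found)

1. Box (not c or (b implies (a or c))) and (a and not b), w0
2. Box (not c or (b implies (a or c))), w0   [and-rule on 1]
3. a and not b, w0   [and-rule on 1]
4. a, w0   [and-rule on 3]
5. not b, w0   [and-rule on 3]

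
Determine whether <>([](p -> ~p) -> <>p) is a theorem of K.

No, not valid

Tableau for the negation ~<>([](p -> ~p) -> <>p):
1. ~<>([](p -> ~p) -> <>p), w0
The negation has an open branch (countermodel exists).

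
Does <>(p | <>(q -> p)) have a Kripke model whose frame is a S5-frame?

1. <>(p | <>(q -> p)), w0
2. p | <>(q -> p), w1
3. <>(q -> p), w1
4. q -> p, w2
5. p, w2
Accessibility: w0Rw0, w0Rw1, w0Rw2, w1Rw0, w1Rw1, w1Rw2, w2Rw0, w2Rw1, w2Rw2

Satisfiable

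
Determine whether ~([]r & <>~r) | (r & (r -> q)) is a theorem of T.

Tableau for the negation ~(~([]r & <>~r) | (r & (r -> q))):
1. ~(~([]r & <>~r) | (r & (r -> q))), u
2. []r & <>~r, u
3. ~(r & (r -> q)), u
4. []r, u
5. <>~r, u
6. r, u
7. ~(r -> q), u
8. ~q, u
9. ~r, v
10. r, v
Accessibility: uRu, uRv, vRv
Branch closes: r and ~r both at v.
Every branch of the negation's tableau closes; the branch above is one of them.

Valid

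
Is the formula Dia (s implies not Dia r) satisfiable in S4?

1. Dia (s implies not Dia r), u
2. s implies not Dia r, v
3. not Dia r, v
4. not r, v
Accessibility: uRu, uRv, vRv

Yes, satisfiable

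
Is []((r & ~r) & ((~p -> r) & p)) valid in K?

Tableau for the negation ~[]((r & ~r) & ((~p -> r) & p)):
1. ~[]((r & ~r) & ((~p -> r) & p)), u
2. ~((r & ~r) & ((~p -> r) & p)), v   [~[]-rule on 1: fresh world v, uRv]
3. ~((~p -> r) & p), v   [~&-rule on 2 (branches; this branch)]
4. ~p, v   [~&-rule on 3 (branches; this branch)]
Accessibility: uRv
The negation has an open branch (countermodel exists).

Invalid (countermodel exists)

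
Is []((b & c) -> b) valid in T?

Valid in T

Tableau for the negation ~[]((b & c) -> b):
1. ~[]((b & c) -> b), u
2. ~((b & c) -> b), v   [~[]-rule on 1: fresh world v, uRv]
3. b & c, v   [~->-rule on 2]
4. ~b, v   [~->-rule on 2]
5. b, v   [&-rule on 3]
6. c, v   [&-rule on 3]
Accessibility: uRu, uRv, vRv
Branch closes: b and ~b both at v.
All branches of the negation close; one closing branch shown above.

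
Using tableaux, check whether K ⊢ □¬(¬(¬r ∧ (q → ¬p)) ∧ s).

Tableau for the negation ¬□¬(¬(¬r ∧ (q → ¬p)) ∧ s):
1. ¬□¬(¬(¬r ∧ (q → ¬p)) ∧ s), 0
2. ¬(¬r ∧ (q → ¬p)) ∧ s, 1
3. ¬(¬r ∧ (q → ¬p)), 1
4. s, 1
5. ¬(q → ¬p), 1
6. q, 1
7. p, 1
Accessibility: 0R1
The negation has an open branch (countermodel exists).

Invalid (countermodel exists)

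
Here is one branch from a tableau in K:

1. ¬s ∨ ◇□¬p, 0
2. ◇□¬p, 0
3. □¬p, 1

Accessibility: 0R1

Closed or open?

There is no literal clash: for every atom and world, at most one sign appears.

Not closed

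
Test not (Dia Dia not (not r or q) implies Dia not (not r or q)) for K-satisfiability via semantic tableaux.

1. not (Dia Dia not (not r or q) implies Dia not (not r or q)), u
2. Dia Dia not (not r or q), u   [neg-implies-rule on 1]
3. not Dia not (not r or q), u   [neg-implies-rule on 1]
4. Dia not (not r or q), v   [Dia-rule on 2: fresh world v, uRv]
5. not r or q, v   [neg-Dia-rule on 3 via uRv]
6. q, v   [or-rule on 5 (branches; this branch)]
7. not (not r or q), w   [Dia-rule on 4: fresh world w, vRw]
8. r, w   [neg-or-rule on 7]
9. not q, w   [neg-or-rule on 7]
Accessibility: uRv, vRw

Satisfiable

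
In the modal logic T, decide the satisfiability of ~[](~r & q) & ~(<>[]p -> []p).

Yes, satisfiable

1. ~[](~r & q) & ~(<>[]p -> []p), 0
2. ~[](~r & q), 0
3. ~(<>[]p -> []p), 0
4. <>[]p, 0
5. ~[]p, 0
6. ~(~r & q), 1
7. ~q, 1
8. []p, 2
9. p, 2
10. ~p, 3
Accessibility: 0R0, 0R1, 0R2, 0R3, 1R1, 2R2, 3R3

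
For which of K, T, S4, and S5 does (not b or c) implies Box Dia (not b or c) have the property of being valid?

S4-tableau for the negation not ((not b or c) implies Box Dia (not b or c)):
1. not ((not b or c) implies Box Dia (not b or c)), w0
2. not b or c, w0
3. not Box Dia (not b or c), w0
4. c, w0
5. not Dia (not b or c), w1
6. not (not b or c), w1
7. b, w1
8. not c, w1
Accessibility: w0Rw0, w0Rw1, w1Rw1
Complete open branch: countermodel on an S4-frame, so not valid in S4, nor in K, T (the same frame is also a K-frame and a T-frame).
S5-tableau for the negation not ((not b or c) implies Box Dia (not b or c)):
1. not ((not b or c) implies Box Dia (not b or c)), w0
2. not b or c, w0
3. not Box Dia (not b or c), w0
4. c, w0
5. not Dia (not b or c), w1
6. not (not b or c), w0
7. b, w0
8. not c, w0
Accessibility: w0Rw0, w0Rw1, w1Rw0, w1Rw1
Branch closes: c and not c both at w0.
Every branch closes (one shown): valid in S5.

S5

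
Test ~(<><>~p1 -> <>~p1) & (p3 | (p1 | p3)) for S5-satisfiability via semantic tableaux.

1. ~(<><>~p1 -> <>~p1) & (p3 | (p1 | p3)), 0
2. ~(<><>~p1 -> <>~p1), 0   [&-rule on 1]
3. p3 | (p1 | p3), 0   [&-rule on 1]
4. <><>~p1, 0   [~->-rule on 2]
5. ~<>~p1, 0   [~->-rule on 2]
6. p1, 0   [~<>-rule on 5 via 0R0]
7. p1 | p3, 0   [|-rule on 3 (branches; this branch)]
8. p3, 0   [|-rule on 7 (branches; this branch)]
9. <>~p1, 1   [<>-rule on 4: fresh world 1, 0R1]
10. p1, 1   [~<>-rule on 5 via 0R1]
11. ~p1, 2   [<>-rule on 9: fresh world 2, 1R2]
12. p1, 2   [~<>-rule on 5 via 0R2]
Accessibility: 0R0, 0R1, 0R2, 1R0, 1R1, 1R2, 2R0, 2R1, 2R2
Branch closes: p1 and ~p1 both at 2.
(One branch shown.) All branches close.

No, unsatisfiable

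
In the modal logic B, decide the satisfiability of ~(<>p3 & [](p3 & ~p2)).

1. ~(<>p3 & [](p3 & ~p2)), w0
2. ~[](p3 & ~p2), w0
3. ~(p3 & ~p2), w1
4. p2, w1
Accessibility: w0Rw0, w0Rw1, w1Rw0, w1Rw1

Satisfiable (open branch found)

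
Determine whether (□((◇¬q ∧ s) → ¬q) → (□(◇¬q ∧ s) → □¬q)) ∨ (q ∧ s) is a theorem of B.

Tableau for the negation ¬((□((◇¬q ∧ s) → ¬q) → (□(◇¬q ∧ s) → □¬q)) ∨ (q ∧ s)):
1. ¬((□((◇¬q ∧ s) → ¬q) → (□(◇¬q ∧ s) → □¬q)) ∨ (q ∧ s)), u
2. ¬(□((◇¬q ∧ s) → ¬q) → (□(◇¬q ∧ s) → □¬q)), u   [¬∨-rule on 1]
3. ¬(q ∧ s), u   [¬∨-rule on 1]
4. □((◇¬q ∧ s) → ¬q), u   [¬→-rule on 2]
5. ¬(□(◇¬q ∧ s) → □¬q), u   [¬→-rule on 2]
6. □(◇¬q ∧ s), u   [¬→-rule on 5]
7. ¬□¬q, u   [¬→-rule on 5]
8. (◇¬q ∧ s) → ¬q, u   [□-rule on 4 via uRu]
9. ◇¬q ∧ s, u   [□-rule on 6 via uRu]
10. ◇¬q, u   [∧-rule on 9]
11. s, u   [∧-rule on 9]
12. ¬q, u   [¬∧-rule on 3 (branches; this branch)]
13. q, v   [¬□-rule on 7: fresh world v, uRv]
14. (◇¬q ∧ s) → ¬q, v   [□-rule on 4 via uRv]
15. ◇¬q ∧ s, v   [□-rule on 6 via uRv]
16. ◇¬q, v   [∧-rule on 15]
17. s, v   [∧-rule on 15]
18. ¬(◇¬q ∧ s), v   [→-rule on 14 (branches; this branch)]
19. ¬◇¬q, v   [¬∧-rule on 18 (branches; this branch)]
20. q, u   [¬◇-rule on 19 via vRu]
Accessibility: uRu, uRv, vRu, vRv
Branch closes: q and ¬q both at u.
All branches of the negation close; one closing branch shown above.

Valid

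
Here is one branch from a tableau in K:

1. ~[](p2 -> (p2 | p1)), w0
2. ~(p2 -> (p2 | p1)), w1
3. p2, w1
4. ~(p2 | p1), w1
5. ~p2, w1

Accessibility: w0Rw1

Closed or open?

Both p2 and ~p2 appear at w1.

Yes, closed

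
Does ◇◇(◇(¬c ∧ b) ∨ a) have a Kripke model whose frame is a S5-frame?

Satisfiable (open branch found)

1. ◇◇(◇(¬c ∧ b) ∨ a), u
2. ◇(◇(¬c ∧ b) ∨ a), v   [◇-rule on 1: fresh world v, uRv]
3. ◇(¬c ∧ b) ∨ a, w   [◇-rule on 2: fresh world w, vRw]
4. a, w   [∨-rule on 3 (branches; this branch)]
Accessibility: uRu, uRv, uRw, vRu, vRv, vRw, wRu, wRv, wRw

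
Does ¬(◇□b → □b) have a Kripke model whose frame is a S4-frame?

1. ¬(◇□b → □b), w0
2. ◇□b, w0   [¬→-rule on 1]
3. ¬□b, w0   [¬→-rule on 1]
4. □b, w1   [◇-rule on 2: fresh world w1, w0Rw1]
5. b, w1   [□-rule on 4 via w1Rw1]
6. ¬b, w2   [¬□-rule on 3: fresh world w2, w0Rw2]
Accessibility: w0Rw0, w0Rw1, w0Rw2, w1Rw1, w2Rw2

Yes, satisfiable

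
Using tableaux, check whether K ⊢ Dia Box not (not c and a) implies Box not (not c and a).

Tableau for the negation not (Dia Box not (not c and a) implies Box not (not c and a)):
1. not (Dia Box not (not c and a) implies Box not (not c and a)), u
2. Dia Box not (not c and a), u
3. not Box not (not c and a), u
4. Box not (not c and a), v
5. not c and a, w
6. not c, w
7. a, w
Accessibility: uRv, uRw
The negation has an open branch (countermodel exists).

Not valid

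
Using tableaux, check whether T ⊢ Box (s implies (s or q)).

Yes, valid

Tableau for the negation not Box (s implies (s or q)):
1. not Box (s implies (s or q)), u
2. not (s implies (s or q)), v   [neg-Box-rule on 1: fresh world v, uRv]
3. s, v   [neg-implies-rule on 2]
4. not (s or q), v   [neg-implies-rule on 2]
5. not s, v   [neg-or-rule on 4]
6. not q, v   [neg-or-rule on 4]
Accessibility: uRu, uRv, vRv
Branch closes: s and not s both at v.
Every branch of the negation's tableau closes; the branch above is one of them.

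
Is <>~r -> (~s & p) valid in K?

Tableau for the negation ~(<>~r -> (~s & p)):
1. ~(<>~r -> (~s & p)), 0
2. <>~r, 0
3. ~(~s & p), 0
4. ~p, 0
5. ~r, 1
Accessibility: 0R1
The negation has an open branch (countermodel exists).

Not valid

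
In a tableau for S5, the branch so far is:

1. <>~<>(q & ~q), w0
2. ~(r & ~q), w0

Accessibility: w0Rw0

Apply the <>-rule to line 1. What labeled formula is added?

a fresh world w1 with w0Rw1, and ~<>(q & ~q) at w1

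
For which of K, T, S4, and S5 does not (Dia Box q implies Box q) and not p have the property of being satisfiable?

S5-tableau for the formula:
1. not (Dia Box q implies Box q) and not p, u
2. not (Dia Box q implies Box q), u   [and-rule on 1]
3. not p, u   [and-rule on 1]
4. Dia Box q, u   [neg-implies-rule on 2]
5. not Box q, u   [neg-implies-rule on 2]
6. Box q, v   [Dia-rule on 4: fresh world v, uRv]
7. q, u   [Box-rule on 6 via vRu]
8. q, v   [Box-rule on 6 via vRv]
9. not q, w   [neg-Box-rule on 5: fresh world w, uRw]
10. q, w   [Box-rule on 6 via vRw]
Accessibility: uRu, uRv, uRw, vRu, vRv, vRw, wRu, wRv, wRw
Branch closes: q and not q both at w.
Every branch closes (one shown): unsatisfiable in S5.
S4-tableau for the formula:
1. not (Dia Box q implies Box q) and not p, u
2. not (Dia Box q implies Box q), u   [and-rule on 1]
3. not p, u   [and-rule on 1]
4. Dia Box q, u   [neg-implies-rule on 2]
5. not Box q, u   [neg-implies-rule on 2]
6. Box q, v   [Dia-rule on 4: fresh world v, uRv]
7. q, v   [Box-rule on 6 via vRv]
8. not q, w   [neg-Box-rule on 5: fresh world w, uRw]
Accessibility: uRu, uRv, uRw, vRv, wRw
Complete open branch: satisfiable in S4, hence also in K, T (this S4-model is also a K-model and a T-model).

K, T, S4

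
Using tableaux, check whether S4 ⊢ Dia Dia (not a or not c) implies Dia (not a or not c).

Yes, valid

Tableau for the negation not (Dia Dia (not a or not c) implies Dia (not a or not c)):
1. not (Dia Dia (not a or not c) implies Dia (not a or not c)), 0
2. Dia Dia (not a or not c), 0
3. not Dia (not a or not c), 0
4. not (not a or not c), 0
5. a, 0
6. c, 0
7. Dia (not a or not c), 1
8. not (not a or not c), 1
9. a, 1
10. c, 1
11. not a or not c, 2
12. not (not a or not c), 2
13. a, 2
14. c, 2
15. not c, 2
Accessibility: 0R0, 0R1, 0R2, 1R1, 1R2, 2R2
Branch closes: c and not c both at 2.
Every branch of the negation's tableau closes; the branch above is one of them.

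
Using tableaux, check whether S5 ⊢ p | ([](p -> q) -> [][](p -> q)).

Yes, valid

Tableau for the negation ~(p | ([](p -> q) -> [][](p -> q))):
1. ~(p | ([](p -> q) -> [][](p -> q))), u
2. ~p, u
3. ~([](p -> q) -> [][](p -> q)), u
4. [](p -> q), u
5. ~[][](p -> q), u
6. p -> q, u
7. q, u
8. ~[](p -> q), v
9. p -> q, v
10. q, v
11. ~(p -> q), w
12. p, w
13. ~q, w
14. p -> q, w
15. q, w
Accessibility: uRu, uRv, uRw, vRu, vRv, vRw, wRu, wRv, wRw
Branch closes: q and ~q both at w.
All branches of the negation close; one closing branch shown above.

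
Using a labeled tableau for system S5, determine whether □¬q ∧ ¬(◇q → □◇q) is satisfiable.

Unsatisfiable

1. □¬q ∧ ¬(◇q → □◇q), w0
2. □¬q, w0
3. ¬(◇q → □◇q), w0
4. ◇q, w0
5. ¬□◇q, w0
6. ¬q, w0
7. q, w1
8. ¬q, w1
Accessibility: w0Rw0, w0Rw1, w1Rw0, w1Rw1
Branch closes: q and ¬q both at w1.
(One branch shown.) All branches close.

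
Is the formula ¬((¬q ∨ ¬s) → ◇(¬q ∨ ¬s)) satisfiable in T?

1. ¬((¬q ∨ ¬s) → ◇(¬q ∨ ¬s)), 0
2. ¬q ∨ ¬s, 0   [¬→-rule on 1]
3. ¬◇(¬q ∨ ¬s), 0   [¬→-rule on 1]
4. ¬(¬q ∨ ¬s), 0   [¬◇-rule on 3 via 0R0]
5. q, 0   [¬∨-rule on 4]
6. s, 0   [¬∨-rule on 4]
7. ¬s, 0   [∨-rule on 2 (branches; this branch)]
Accessibility: 0R0
Branch closes: s and ¬s both at 0.
Every branch closes; the branch above is one of them.

No, unsatisfiable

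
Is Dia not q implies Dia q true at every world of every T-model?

Tableau for the negation not (Dia not q implies Dia q):
1. not (Dia not q implies Dia q), w0
2. Dia not q, w0   [neg-implies-rule on 1]
3. not Dia q, w0   [neg-implies-rule on 1]
4. not q, w0   [neg-Dia-rule on 3 via w0Rw0]
5. not q, w1   [Dia-rule on 2: fresh world w1, w0Rw1]
Accessibility: w0Rw0, w0Rw1, w1Rw1
The negation has an open branch (countermodel exists).

Invalid (countermodel exists)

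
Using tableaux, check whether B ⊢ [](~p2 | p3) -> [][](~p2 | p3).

Invalid (countermodel exists)

Tableau for the negation ~([](~p2 | p3) -> [][](~p2 | p3)):
1. ~([](~p2 | p3) -> [][](~p2 | p3)), 0
2. [](~p2 | p3), 0   [~->-rule on 1]
3. ~[][](~p2 | p3), 0   [~->-rule on 1]
4. ~p2 | p3, 0   [[]-rule on 2 via 0R0]
5. p3, 0   [|-rule on 4 (branches; this branch)]
6. ~[](~p2 | p3), 1   [~[]-rule on 3: fresh world 1, 0R1]
7. ~p2 | p3, 1   [[]-rule on 2 via 0R1]
8. p3, 1   [|-rule on 7 (branches; this branch)]
9. ~(~p2 | p3), 2   [~[]-rule on 6: fresh world 2, 1R2]
10. p2, 2   [~|-rule on 9]
11. ~p3, 2   [~|-rule on 9]
Accessibility: 0R0, 0R1, 1R0, 1R1, 1R2, 2R1, 2R2
The negation has an open branch (countermodel exists).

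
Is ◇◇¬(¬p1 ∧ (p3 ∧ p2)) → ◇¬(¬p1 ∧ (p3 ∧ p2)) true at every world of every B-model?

No, not valid

Tableau for the negation ¬(◇◇¬(¬p1 ∧ (p3 ∧ p2)) → ◇¬(¬p1 ∧ (p3 ∧ p2))):
1. ¬(◇◇¬(¬p1 ∧ (p3 ∧ p2)) → ◇¬(¬p1 ∧ (p3 ∧ p2))), 0
2. ◇◇¬(¬p1 ∧ (p3 ∧ p2)), 0
3. ¬◇¬(¬p1 ∧ (p3 ∧ p2)), 0
4. ¬p1 ∧ (p3 ∧ p2), 0
5. ¬p1, 0
6. p3 ∧ p2, 0
7. p3, 0
8. p2, 0
9. ◇¬(¬p1 ∧ (p3 ∧ p2)), 1
10. ¬p1 ∧ (p3 ∧ p2), 1
11. ¬p1, 1
12. p3 ∧ p2, 1
13. p3, 1
14. p2, 1
15. ¬(¬p1 ∧ (p3 ∧ p2)), 2
16. ¬(p3 ∧ p2), 2
17. ¬p2, 2
Accessibility: 0R0, 0R1, 1R0, 1R1, 1R2, 2R1, 2R2
The negation has an open branch (countermodel exists).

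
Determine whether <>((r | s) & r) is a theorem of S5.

Tableau for the negation ~<>((r | s) & r):
1. ~<>((r | s) & r), 0
2. ~((r | s) & r), 0
3. ~r, 0
Accessibility: 0R0
The negation has an open branch (countermodel exists).

Not valid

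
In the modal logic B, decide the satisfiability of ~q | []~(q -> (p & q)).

Satisfiable (open branch found)

1. ~q | []~(q -> (p & q)), u
2. []~(q -> (p & q)), u
3. ~(q -> (p & q)), u
4. q, u
5. ~(p & q), u
6. ~p, u
Accessibility: uRu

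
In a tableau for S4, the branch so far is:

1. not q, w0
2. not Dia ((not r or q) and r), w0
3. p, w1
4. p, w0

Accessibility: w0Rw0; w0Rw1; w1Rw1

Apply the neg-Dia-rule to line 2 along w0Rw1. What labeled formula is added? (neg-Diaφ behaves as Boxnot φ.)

neg-Diaφ behaves as Boxnot φ: propagate the negated body to each accessible world.

not ((not r or q) and r), w1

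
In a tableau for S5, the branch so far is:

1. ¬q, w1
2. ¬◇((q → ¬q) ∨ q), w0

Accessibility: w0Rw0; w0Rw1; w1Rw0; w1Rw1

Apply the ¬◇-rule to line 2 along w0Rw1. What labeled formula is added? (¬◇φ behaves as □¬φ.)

¬((q → ¬q) ∨ q), w1

¬◇φ behaves as □¬φ: propagate the negated body to each accessible world.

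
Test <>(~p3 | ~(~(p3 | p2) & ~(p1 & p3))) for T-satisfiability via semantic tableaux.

Yes, satisfiable

1. <>(~p3 | ~(~(p3 | p2) & ~(p1 & p3))), 0
2. ~p3 | ~(~(p3 | p2) & ~(p1 & p3)), 1
3. ~(~(p3 | p2) & ~(p1 & p3)), 1
4. p1 & p3, 1
5. p1, 1
6. p3, 1
Accessibility: 0R0, 0R1, 1R1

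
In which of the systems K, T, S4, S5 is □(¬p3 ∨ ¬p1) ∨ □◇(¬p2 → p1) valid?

S5

S4-tableau for the negation ¬(□(¬p3 ∨ ¬p1) ∨ □◇(¬p2 → p1)):
1. ¬(□(¬p3 ∨ ¬p1) ∨ □◇(¬p2 → p1)), u
2. ¬□(¬p3 ∨ ¬p1), u
3. ¬□◇(¬p2 → p1), u
4. ¬(¬p3 ∨ ¬p1), v
5. p3, v
6. p1, v
7. ¬◇(¬p2 → p1), w
8. ¬(¬p2 → p1), w
9. ¬p2, w
10. ¬p1, w
Accessibility: uRu, uRv, uRw, vRv, wRw
Complete open branch: countermodel on an S4-frame, so not valid in S4, nor in K, T (the same frame is also a K-frame and a T-frame).
S5-tableau for the negation ¬(□(¬p3 ∨ ¬p1) ∨ □◇(¬p2 → p1)):
1. ¬(□(¬p3 ∨ ¬p1) ∨ □◇(¬p2 → p1)), u
2. ¬□(¬p3 ∨ ¬p1), u
3. ¬□◇(¬p2 → p1), u
4. ¬(¬p3 ∨ ¬p1), v
5. p3, v
6. p1, v
7. ¬◇(¬p2 → p1), w
8. ¬(¬p2 → p1), u
9. ¬p2, u
10. ¬p1, u
11. ¬(¬p2 → p1), v
12. ¬p2, v
13. ¬p1, v
Accessibility: uRu, uRv, uRw, vRu, vRv, vRw, wRu, wRv, wRw
Branch closes: p1 and ¬p1 both at v.
Every branch closes (one shown): valid in S5.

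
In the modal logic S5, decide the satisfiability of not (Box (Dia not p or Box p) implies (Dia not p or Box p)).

1. not (Box (Dia not p or Box p) implies (Dia not p or Box p)), u
2. Box (Dia not p or Box p), u
3. not (Dia not p or Box p), u
4. not Dia not p, u
5. not Box p, u
6. Dia not p or Box p, u
7. p, u
8. Box p, u
9. not p, v
10. Dia not p or Box p, v
11. p, v
Accessibility: uRu, uRv, vRu, vRv
Branch closes: p and not p both at v.
Every branch closes; the branch above is one of them.

No, unsatisfiable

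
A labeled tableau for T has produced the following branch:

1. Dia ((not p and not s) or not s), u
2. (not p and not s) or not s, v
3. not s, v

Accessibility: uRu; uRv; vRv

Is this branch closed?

There is no literal clash: for every atom and world, at most one sign appears.

No, open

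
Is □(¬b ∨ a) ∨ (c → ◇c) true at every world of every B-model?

Valid

Tableau for the negation ¬(□(¬b ∨ a) ∨ (c → ◇c)):
1. ¬(□(¬b ∨ a) ∨ (c → ◇c)), w0
2. ¬□(¬b ∨ a), w0
3. ¬(c → ◇c), w0
4. c, w0
5. ¬◇c, w0
6. ¬c, w0
Accessibility: w0Rw0
Branch closes: c and ¬c both at w0.
All branches of the negation close; one closing branch shown above.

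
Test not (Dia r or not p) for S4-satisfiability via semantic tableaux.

Satisfiable

1. not (Dia r or not p), 0
2. not Dia r, 0   [neg-or-rule on 1]
3. p, 0   [neg-or-rule on 1]
4. not r, 0   [neg-Dia-rule on 2 via 0R0]
Accessibility: 0R0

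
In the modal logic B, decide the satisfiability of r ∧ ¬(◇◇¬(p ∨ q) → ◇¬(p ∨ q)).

1. r ∧ ¬(◇◇¬(p ∨ q) → ◇¬(p ∨ q)), 0
2. r, 0   [∧-rule on 1]
3. ¬(◇◇¬(p ∨ q) → ◇¬(p ∨ q)), 0   [∧-rule on 1]
4. ◇◇¬(p ∨ q), 0   [¬→-rule on 3]
5. ¬◇¬(p ∨ q), 0   [¬→-rule on 3]
6. p ∨ q, 0   [¬◇-rule on 5 via 0R0]
7. q, 0   [∨-rule on 6 (branches; this branch)]
8. ◇¬(p ∨ q), 1   [◇-rule on 4: fresh world 1, 0R1]
9. p ∨ q, 1   [¬◇-rule on 5 via 0R1]
10. q, 1   [∨-rule on 9 (branches; this branch)]
11. ¬(p ∨ q), 2   [◇-rule on 8: fresh world 2, 1R2]
12. ¬p, 2   [¬∨-rule on 11]
13. ¬q, 2   [¬∨-rule on 11]
Accessibility: 0R0, 0R1, 1R0, 1R1, 1R2, 2R1, 2R2

Satisfiable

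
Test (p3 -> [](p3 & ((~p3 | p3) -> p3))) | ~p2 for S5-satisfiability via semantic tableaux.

Satisfiable (open branch found)

1. (p3 -> [](p3 & ((~p3 | p3) -> p3))) | ~p2, u
2. ~p2, u
Accessibility: uRu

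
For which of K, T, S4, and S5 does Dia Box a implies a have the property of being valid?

S4-tableau for the negation not (Dia Box a implies a):
1. not (Dia Box a implies a), w0
2. Dia Box a, w0   [neg-implies-rule on 1]
3. not a, w0   [neg-implies-rule on 1]
4. Box a, w1   [Dia-rule on 2: fresh world w1, w0Rw1]
5. a, w1   [Box-rule on 4 via w1Rw1]
Accessibility: w0Rw0, w0Rw1, w1Rw1
Complete open branch: countermodel on an S4-frame, so not valid in S4, nor in K, T (the same frame is also a K-frame and a T-frame).
S5-tableau for the negation not (Dia Box a implies a):
1. not (Dia Box a implies a), w0
2. Dia Box a, w0   [neg-implies-rule on 1]
3. not a, w0   [neg-implies-rule on 1]
4. Box a, w1   [Dia-rule on 2: fresh world w1, w0Rw1]
5. a, w0   [Box-rule on 4 via w1Rw0]
Accessibility: w0Rw0, w0Rw1, w1Rw0, w1Rw1
Branch closes: a and not a both at w0.
Every branch closes (one shown): valid in S5.

S5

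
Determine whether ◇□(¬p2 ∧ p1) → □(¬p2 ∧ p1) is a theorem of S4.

Tableau for the negation ¬(◇□(¬p2 ∧ p1) → □(¬p2 ∧ p1)):
1. ¬(◇□(¬p2 ∧ p1) → □(¬p2 ∧ p1)), u
2. ◇□(¬p2 ∧ p1), u   [¬→-rule on 1]
3. ¬□(¬p2 ∧ p1), u   [¬→-rule on 1]
4. □(¬p2 ∧ p1), v   [◇-rule on 2: fresh world v, uRv]
5. ¬p2 ∧ p1, v   [□-rule on 4 via vRv]
6. ¬p2, v   [∧-rule on 5]
7. p1, v   [∧-rule on 5]
8. ¬(¬p2 ∧ p1), w   [¬□-rule on 3: fresh world w, uRw]
9. ¬p1, w   [¬∧-rule on 8 (branches; this branch)]
Accessibility: uRu, uRv, uRw, vRv, wRw
The negation has an open branch (countermodel exists).

Not valid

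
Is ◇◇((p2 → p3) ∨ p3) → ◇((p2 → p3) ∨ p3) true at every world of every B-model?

Not valid

Tableau for the negation ¬(◇◇((p2 → p3) ∨ p3) → ◇((p2 → p3) ∨ p3)):
1. ¬(◇◇((p2 → p3) ∨ p3) → ◇((p2 → p3) ∨ p3)), 0
2. ◇◇((p2 → p3) ∨ p3), 0   [¬→-rule on 1]
3. ¬◇((p2 → p3) ∨ p3), 0   [¬→-rule on 1]
4. ¬((p2 → p3) ∨ p3), 0   [¬◇-rule on 3 via 0R0]
5. ¬(p2 → p3), 0   [¬∨-rule on 4]
6. ¬p3, 0   [¬∨-rule on 4]
7. p2, 0   [¬→-rule on 5]
8. ◇((p2 → p3) ∨ p3), 1   [◇-rule on 2: fresh world 1, 0R1]
9. ¬((p2 → p3) ∨ p3), 1   [¬◇-rule on 3 via 0R1]
10. ¬(p2 → p3), 1   [¬∨-rule on 9]
11. ¬p3, 1   [¬∨-rule on 9]
12. p2, 1   [¬→-rule on 10]
13. (p2 → p3) ∨ p3, 2   [◇-rule on 8: fresh world 2, 1R2]
14. p3, 2   [∨-rule on 13 (branches; this branch)]
Accessibility: 0R0, 0R1, 1R0, 1R1, 1R2, 2R1, 2R2
The negation has an open branch (countermodel exists).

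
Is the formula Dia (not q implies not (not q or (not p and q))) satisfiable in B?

1. Dia (not q implies not (not q or (not p and q))), w0
2. not q implies not (not q or (not p and q)), w1
3. not (not q or (not p and q)), w1
4. q, w1
5. not (not p and q), w1
6. p, w1
Accessibility: w0Rw0, w0Rw1, w1Rw0, w1Rw1

Yes, satisfiable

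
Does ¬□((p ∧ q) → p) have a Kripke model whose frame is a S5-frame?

Unsatisfiable (every branch closes)

1. ¬□((p ∧ q) → p), w0
2. ¬((p ∧ q) → p), w1
3. p ∧ q, w1
4. ¬p, w1
5. p, w1
6. q, w1
Accessibility: w0Rw0, w0Rw1, w1Rw0, w1Rw1
Branch closes: p and ¬p both at w1.
All branches of the tableau close; one closing branch shown above.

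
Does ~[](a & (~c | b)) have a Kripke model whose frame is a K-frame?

1. ~[](a & (~c | b)), u
2. ~(a & (~c | b)), v
3. ~(~c | b), v
4. c, v
5. ~b, v
Accessibility: uRv

Yes, satisfiable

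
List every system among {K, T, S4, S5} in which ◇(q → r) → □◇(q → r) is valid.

S5

S5-tableau for the negation ¬(◇(q → r) → □◇(q → r)):
1. ¬(◇(q → r) → □◇(q → r)), u
2. ◇(q → r), u
3. ¬□◇(q → r), u
4. q → r, v
5. r, v
6. ¬◇(q → r), w
7. ¬(q → r), u
8. q, u
9. ¬r, u
10. ¬(q → r), v
11. q, v
12. ¬r, v
Accessibility: uRu, uRv, uRw, vRu, vRv, vRw, wRu, wRv, wRw
Branch closes: r and ¬r both at v.
Every branch closes (one shown): valid in S5.
S4-tableau for the negation ¬(◇(q → r) → □◇(q → r)):
1. ¬(◇(q → r) → □◇(q → r)), u
2. ◇(q → r), u
3. ¬□◇(q → r), u
4. q → r, v
5. r, v
6. ¬◇(q → r), w
7. ¬(q → r), w
8. q, w
9. ¬r, w
Accessibility: uRu, uRv, uRw, vRv, wRw
Complete open branch: countermodel on an S4-frame, so not valid in S4, nor in K, T (the same frame is also a K-frame and a T-frame).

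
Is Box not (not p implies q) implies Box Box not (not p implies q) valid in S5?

Tableau for the negation not (Box not (not p implies q) implies Box Box not (not p implies q)):
1. not (Box not (not p implies q) implies Box Box not (not p implies q)), w0
2. Box not (not p implies q), w0   [neg-implies-rule on 1]
3. not Box Box not (not p implies q), w0   [neg-implies-rule on 1]
4. not (not p implies q), w0   [Box-rule on 2 via w0Rw0]
5. not p, w0   [neg-implies-rule on 4]
6. not q, w0   [neg-implies-rule on 4]
7. not Box not (not p implies q), w1   [neg-Box-rule on 3: fresh world w1, w0Rw1]
8. not (not p implies q), w1   [Box-rule on 2 via w0Rw1]
9. not p, w1   [neg-implies-rule on 8]
10. not q, w1   [neg-implies-rule on 8]
11. not p implies q, w2   [neg-Box-rule on 7: fresh world w2, w1Rw2]
12. not (not p implies q), w2   [Box-rule on 2 via w0Rw2]
13. not p, w2   [neg-implies-rule on 12]
14. not q, w2   [neg-implies-rule on 12]
15. q, w2   [implies-rule on 11 (branches; this branch)]
Accessibility: w0Rw0, w0Rw1, w0Rw2, w1Rw0, w1Rw1, w1Rw2, w2Rw0, w2Rw1, w2Rw2
Branch closes: q and not q both at w2.
All branches of the negation close; one closing branch shown above.

Yes, valid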